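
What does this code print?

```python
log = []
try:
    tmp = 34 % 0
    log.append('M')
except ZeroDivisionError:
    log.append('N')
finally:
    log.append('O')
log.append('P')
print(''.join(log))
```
NOP

finally always runs, even after exception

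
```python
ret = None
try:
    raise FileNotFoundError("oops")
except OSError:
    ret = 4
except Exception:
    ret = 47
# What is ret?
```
4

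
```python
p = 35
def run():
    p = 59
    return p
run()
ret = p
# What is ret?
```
35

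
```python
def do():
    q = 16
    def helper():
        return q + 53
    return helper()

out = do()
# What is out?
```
69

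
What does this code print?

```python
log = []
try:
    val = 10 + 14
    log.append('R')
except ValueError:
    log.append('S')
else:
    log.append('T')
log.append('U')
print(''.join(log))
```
RTU

else block runs when no exception occurs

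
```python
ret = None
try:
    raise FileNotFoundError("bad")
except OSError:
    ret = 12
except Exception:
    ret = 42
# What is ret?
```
12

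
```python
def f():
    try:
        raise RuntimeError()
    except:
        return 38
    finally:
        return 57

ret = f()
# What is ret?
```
57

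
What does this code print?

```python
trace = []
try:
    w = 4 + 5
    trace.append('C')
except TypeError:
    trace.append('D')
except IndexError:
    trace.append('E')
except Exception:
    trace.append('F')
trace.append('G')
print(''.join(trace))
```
CG

No exception, try block completes normally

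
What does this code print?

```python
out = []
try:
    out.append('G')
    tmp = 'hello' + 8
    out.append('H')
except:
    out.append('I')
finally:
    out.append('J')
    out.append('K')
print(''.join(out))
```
GIJK

Code before exception runs, then except, then all of finally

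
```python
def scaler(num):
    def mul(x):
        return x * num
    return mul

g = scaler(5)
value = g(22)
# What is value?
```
110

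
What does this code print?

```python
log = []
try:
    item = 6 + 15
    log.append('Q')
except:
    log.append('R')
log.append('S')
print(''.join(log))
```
QS

No exception, try block completes normally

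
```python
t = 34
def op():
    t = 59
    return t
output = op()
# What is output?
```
59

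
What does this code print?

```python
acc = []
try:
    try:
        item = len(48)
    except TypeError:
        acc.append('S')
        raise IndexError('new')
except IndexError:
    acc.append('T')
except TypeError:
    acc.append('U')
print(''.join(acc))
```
ST

New IndexError raised, caught by outer IndexError handler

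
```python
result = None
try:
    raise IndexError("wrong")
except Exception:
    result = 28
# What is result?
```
28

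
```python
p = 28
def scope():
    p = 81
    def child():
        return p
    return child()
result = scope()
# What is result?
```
81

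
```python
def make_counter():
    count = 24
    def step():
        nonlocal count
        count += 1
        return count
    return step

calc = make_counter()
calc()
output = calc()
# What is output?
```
26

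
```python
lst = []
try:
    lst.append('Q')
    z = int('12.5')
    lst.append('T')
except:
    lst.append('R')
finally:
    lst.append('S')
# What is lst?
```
['Q', 'R', 'S']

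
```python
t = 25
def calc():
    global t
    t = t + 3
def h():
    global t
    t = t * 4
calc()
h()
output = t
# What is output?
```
112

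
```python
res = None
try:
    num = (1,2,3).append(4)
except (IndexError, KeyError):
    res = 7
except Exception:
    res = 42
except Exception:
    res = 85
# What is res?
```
42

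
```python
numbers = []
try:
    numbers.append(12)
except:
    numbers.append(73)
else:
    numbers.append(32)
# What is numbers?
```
[12, 32]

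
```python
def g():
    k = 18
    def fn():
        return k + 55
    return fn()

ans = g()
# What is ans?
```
73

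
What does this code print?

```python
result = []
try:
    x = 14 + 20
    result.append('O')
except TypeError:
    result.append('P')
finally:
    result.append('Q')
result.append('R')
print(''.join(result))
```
OQR

finally runs after normal execution too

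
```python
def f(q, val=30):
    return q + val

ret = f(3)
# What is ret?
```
33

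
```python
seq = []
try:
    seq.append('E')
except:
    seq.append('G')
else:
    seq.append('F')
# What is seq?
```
['E', 'F']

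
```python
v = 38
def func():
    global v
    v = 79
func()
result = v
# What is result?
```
79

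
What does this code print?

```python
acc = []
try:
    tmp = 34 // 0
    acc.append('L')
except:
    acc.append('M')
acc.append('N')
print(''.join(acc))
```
MN

Exception raised in try, caught by bare except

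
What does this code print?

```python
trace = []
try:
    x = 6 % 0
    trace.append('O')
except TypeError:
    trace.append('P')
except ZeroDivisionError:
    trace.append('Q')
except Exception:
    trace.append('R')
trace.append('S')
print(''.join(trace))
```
QS

ZeroDivisionError matches before generic Exception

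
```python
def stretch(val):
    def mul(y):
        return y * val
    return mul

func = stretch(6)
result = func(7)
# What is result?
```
42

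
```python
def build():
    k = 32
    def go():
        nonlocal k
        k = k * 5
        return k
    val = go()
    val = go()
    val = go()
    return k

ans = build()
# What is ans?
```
4000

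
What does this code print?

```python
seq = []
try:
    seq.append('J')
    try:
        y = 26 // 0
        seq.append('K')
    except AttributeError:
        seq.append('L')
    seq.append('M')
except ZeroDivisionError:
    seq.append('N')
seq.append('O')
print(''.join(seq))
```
JNO

Inner handler doesn't match, propagates to outer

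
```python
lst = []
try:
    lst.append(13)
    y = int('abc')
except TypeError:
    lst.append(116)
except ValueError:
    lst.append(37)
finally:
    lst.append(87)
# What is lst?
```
[13, 37, 87]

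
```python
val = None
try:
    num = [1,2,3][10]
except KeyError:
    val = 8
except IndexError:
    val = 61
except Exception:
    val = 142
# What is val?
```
61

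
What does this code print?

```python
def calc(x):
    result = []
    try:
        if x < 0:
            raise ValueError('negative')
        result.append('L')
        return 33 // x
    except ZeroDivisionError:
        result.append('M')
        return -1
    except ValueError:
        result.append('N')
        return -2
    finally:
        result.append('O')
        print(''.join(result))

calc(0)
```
LMO

x=0 causes ZeroDivisionError, caught, finally prints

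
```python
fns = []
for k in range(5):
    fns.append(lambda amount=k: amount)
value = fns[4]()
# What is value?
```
4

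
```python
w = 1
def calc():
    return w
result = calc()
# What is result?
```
1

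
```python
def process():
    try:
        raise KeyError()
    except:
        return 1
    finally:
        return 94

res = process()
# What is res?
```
94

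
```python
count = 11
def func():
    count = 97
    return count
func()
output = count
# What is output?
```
11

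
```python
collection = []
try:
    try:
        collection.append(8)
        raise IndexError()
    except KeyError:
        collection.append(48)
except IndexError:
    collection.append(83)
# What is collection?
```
[8, 83]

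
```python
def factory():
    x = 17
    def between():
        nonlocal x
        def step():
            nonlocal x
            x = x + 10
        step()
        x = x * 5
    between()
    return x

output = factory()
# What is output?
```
135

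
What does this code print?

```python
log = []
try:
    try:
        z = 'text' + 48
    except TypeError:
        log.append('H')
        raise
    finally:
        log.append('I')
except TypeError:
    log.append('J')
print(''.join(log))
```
HIJ

finally runs before re-raised exception propagates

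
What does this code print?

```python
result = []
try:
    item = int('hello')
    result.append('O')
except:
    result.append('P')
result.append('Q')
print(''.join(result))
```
PQ

Exception raised in try, caught by bare except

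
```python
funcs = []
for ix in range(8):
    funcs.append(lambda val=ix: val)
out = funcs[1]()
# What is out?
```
1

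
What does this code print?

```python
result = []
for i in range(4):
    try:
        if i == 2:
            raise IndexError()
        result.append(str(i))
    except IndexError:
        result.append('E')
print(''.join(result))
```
01E3

Exception on i=2 caught, loop continues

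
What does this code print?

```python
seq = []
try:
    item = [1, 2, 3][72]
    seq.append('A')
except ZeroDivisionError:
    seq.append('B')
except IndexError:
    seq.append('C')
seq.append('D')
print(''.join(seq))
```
CD

IndexError is caught by its specific handler, not ZeroDivisionError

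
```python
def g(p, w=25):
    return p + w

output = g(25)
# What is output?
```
50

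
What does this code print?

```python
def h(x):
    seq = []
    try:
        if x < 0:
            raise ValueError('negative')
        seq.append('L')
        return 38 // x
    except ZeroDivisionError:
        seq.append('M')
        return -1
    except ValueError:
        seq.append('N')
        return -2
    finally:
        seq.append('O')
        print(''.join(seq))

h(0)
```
LMO

x=0 causes ZeroDivisionError, caught, finally prints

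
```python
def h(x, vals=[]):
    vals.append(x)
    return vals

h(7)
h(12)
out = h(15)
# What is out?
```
[7, 12, 15]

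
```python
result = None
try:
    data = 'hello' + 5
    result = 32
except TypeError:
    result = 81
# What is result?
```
81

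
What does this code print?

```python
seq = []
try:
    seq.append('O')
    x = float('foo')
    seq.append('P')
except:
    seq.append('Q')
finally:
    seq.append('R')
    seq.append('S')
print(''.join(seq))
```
OQRS

Code before exception runs, then except, then all of finally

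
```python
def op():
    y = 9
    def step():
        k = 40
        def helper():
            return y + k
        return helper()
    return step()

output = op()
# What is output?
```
49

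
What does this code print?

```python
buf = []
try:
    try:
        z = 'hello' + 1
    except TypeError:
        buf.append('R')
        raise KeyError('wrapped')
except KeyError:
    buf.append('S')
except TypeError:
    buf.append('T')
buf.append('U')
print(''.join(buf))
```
RSU

KeyError raised and caught, original TypeError not re-raised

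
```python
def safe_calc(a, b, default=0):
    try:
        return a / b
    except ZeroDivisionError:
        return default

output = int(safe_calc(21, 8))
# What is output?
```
2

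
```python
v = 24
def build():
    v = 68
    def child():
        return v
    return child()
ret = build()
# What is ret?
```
68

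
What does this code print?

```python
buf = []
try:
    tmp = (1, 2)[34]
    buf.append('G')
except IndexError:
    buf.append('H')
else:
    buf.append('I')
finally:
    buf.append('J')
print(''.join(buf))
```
HJ

Exception: except runs, else skipped, finally runs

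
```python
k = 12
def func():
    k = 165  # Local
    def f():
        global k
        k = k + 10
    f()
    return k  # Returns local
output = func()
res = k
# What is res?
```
22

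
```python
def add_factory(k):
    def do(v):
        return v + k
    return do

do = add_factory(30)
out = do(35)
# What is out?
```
65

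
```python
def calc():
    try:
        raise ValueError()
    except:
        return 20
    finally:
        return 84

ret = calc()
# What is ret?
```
84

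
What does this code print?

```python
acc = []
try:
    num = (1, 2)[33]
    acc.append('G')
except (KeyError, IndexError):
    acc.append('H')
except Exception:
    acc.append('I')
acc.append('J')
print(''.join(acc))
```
HJ

IndexError matches tuple containing it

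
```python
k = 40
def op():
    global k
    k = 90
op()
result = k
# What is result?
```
90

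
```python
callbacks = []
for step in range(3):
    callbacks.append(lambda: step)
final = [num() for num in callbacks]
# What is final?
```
[2, 2, 2]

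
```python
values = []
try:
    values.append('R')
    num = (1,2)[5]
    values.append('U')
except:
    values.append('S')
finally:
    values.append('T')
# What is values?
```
['R', 'S', 'T']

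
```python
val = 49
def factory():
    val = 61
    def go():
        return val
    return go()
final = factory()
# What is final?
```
61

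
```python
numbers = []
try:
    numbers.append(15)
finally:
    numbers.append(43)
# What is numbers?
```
[15, 43]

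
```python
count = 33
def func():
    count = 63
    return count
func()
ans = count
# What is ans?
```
33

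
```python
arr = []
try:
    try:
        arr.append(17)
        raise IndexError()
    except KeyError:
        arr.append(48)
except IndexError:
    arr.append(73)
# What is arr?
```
[17, 73]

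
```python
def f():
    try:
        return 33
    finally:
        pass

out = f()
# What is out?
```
33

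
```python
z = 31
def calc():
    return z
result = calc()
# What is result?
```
31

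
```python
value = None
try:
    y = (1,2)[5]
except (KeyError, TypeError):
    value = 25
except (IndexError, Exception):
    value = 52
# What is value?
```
52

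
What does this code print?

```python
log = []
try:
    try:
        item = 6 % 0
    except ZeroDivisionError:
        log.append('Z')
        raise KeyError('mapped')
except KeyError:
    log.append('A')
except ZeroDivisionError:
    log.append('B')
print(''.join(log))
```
ZA

New KeyError raised, caught by outer KeyError handler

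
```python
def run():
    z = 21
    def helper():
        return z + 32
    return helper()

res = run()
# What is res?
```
53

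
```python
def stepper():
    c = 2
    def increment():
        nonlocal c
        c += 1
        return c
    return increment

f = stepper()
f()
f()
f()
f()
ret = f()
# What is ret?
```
7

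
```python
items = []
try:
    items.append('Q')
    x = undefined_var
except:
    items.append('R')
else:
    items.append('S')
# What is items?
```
['Q', 'R']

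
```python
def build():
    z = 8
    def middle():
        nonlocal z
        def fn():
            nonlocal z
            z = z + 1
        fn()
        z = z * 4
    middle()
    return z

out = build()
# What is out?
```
36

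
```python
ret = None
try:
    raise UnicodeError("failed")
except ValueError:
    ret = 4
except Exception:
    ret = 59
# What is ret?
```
4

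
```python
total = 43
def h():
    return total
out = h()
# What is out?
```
43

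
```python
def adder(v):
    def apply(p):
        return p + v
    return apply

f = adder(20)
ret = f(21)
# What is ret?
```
41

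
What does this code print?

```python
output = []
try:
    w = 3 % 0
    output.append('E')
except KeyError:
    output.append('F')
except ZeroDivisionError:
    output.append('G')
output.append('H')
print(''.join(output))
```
GH

ZeroDivisionError is caught by its specific handler, not KeyError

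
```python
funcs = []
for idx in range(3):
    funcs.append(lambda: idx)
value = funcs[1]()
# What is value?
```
2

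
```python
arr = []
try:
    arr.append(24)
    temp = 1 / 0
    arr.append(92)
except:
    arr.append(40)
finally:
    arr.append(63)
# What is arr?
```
[24, 40, 63]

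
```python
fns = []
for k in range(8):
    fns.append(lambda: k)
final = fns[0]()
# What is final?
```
7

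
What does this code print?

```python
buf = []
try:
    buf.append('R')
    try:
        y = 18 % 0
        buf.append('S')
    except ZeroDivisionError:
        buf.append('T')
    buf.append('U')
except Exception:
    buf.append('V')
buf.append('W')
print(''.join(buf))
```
RTUW

Inner exception caught by inner handler, outer continues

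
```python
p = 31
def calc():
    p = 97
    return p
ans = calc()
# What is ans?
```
97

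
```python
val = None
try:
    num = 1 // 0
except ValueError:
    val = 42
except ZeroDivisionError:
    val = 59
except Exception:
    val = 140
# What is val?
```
59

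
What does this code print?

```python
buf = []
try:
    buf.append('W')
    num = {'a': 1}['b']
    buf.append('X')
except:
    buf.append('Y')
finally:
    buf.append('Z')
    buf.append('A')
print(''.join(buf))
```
WYZA

Code before exception runs, then except, then all of finally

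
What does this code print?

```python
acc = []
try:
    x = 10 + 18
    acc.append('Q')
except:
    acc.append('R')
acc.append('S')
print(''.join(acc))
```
QS

No exception, try block completes normally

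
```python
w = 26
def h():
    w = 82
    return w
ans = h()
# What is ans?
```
82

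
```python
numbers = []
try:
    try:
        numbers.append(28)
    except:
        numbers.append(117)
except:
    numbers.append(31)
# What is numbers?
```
[28]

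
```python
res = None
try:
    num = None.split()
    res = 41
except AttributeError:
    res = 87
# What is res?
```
87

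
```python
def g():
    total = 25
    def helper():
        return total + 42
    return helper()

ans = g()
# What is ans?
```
67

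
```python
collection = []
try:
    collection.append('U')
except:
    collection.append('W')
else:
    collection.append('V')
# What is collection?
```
['U', 'V']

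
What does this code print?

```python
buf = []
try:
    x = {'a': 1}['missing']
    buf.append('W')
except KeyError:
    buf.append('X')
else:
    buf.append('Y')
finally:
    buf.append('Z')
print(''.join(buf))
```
XZ

Exception: except runs, else skipped, finally runs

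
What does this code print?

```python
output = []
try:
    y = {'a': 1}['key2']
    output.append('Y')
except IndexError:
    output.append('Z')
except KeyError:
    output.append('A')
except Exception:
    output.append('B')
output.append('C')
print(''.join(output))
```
AC

KeyError matches before generic Exception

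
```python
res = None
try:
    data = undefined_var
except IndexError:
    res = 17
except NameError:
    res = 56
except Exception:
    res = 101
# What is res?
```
56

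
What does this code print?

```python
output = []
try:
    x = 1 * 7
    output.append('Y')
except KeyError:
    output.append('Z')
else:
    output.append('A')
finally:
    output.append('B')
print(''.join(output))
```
YAB

else runs before finally when no exception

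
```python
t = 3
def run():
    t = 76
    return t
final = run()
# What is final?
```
76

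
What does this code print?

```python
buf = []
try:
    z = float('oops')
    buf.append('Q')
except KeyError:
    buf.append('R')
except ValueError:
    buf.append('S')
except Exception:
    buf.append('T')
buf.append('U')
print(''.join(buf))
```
SU

ValueError matches before generic Exception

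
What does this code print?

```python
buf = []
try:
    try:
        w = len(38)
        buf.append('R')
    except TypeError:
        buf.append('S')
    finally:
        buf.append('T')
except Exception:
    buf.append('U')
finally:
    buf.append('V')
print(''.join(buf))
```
STV

Both finally blocks run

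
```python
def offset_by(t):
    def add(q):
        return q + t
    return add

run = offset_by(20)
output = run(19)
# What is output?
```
39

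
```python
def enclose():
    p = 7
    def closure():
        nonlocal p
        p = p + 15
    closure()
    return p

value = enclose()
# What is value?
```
22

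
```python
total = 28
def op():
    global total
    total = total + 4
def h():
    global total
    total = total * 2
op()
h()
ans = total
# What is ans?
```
64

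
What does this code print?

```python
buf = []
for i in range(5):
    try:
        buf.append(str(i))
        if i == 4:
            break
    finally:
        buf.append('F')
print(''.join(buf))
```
0F1F2F3F4F

finally runs even when breaking out of loop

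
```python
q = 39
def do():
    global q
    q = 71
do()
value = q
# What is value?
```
71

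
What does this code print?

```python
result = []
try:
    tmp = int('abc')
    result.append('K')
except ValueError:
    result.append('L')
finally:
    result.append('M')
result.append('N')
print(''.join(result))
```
LMN

finally always runs, even after exception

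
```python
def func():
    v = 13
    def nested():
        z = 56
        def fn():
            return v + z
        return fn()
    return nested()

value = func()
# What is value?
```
69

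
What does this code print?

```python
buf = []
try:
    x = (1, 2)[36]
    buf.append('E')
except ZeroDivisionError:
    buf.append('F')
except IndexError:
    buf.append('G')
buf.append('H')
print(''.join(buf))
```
GH

IndexError is caught by its specific handler, not ZeroDivisionError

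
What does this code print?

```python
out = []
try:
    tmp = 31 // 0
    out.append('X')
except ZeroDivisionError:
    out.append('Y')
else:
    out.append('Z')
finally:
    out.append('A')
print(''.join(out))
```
YA

Exception: except runs, else skipped, finally runs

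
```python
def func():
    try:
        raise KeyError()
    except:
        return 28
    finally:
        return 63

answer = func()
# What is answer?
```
63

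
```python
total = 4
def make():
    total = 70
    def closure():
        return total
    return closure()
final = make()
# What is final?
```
70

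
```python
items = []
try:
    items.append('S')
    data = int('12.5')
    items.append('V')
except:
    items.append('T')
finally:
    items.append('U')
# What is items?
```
['S', 'T', 'U']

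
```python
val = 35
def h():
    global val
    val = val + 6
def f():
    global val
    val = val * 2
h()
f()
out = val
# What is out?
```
82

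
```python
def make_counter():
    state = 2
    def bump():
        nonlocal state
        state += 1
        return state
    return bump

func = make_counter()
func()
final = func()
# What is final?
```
4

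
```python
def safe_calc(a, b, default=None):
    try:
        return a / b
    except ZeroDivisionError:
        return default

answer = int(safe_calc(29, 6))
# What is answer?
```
4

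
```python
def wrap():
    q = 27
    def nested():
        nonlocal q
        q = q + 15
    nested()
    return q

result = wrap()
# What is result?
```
42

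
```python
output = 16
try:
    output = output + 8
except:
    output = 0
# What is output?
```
24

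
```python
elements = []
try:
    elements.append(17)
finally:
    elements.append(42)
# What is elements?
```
[17, 42]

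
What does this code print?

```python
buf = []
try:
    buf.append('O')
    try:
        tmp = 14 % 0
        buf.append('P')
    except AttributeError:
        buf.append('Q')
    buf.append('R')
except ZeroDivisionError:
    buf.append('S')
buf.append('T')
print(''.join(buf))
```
OST

Inner handler doesn't match, propagates to outer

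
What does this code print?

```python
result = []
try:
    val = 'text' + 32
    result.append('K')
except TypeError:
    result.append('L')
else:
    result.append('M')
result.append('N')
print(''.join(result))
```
LN

else block skipped when exception is caught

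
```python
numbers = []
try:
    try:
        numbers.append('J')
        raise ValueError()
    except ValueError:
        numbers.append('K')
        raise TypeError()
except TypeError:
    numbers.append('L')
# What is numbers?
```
['J', 'K', 'L']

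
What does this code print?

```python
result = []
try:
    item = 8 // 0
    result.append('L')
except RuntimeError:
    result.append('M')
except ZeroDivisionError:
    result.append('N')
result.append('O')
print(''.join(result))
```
NO

ZeroDivisionError is caught by its specific handler, not RuntimeError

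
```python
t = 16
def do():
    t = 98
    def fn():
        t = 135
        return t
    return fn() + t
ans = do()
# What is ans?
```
233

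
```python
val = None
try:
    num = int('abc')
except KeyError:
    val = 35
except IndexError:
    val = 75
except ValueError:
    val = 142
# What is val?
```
142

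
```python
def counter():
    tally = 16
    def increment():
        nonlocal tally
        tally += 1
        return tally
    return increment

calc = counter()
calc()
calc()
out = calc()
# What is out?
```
19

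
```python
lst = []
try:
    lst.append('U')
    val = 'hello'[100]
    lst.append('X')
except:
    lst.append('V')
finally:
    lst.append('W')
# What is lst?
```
['U', 'V', 'W']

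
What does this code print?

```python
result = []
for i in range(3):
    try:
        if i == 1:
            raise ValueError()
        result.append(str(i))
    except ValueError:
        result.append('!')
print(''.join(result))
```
0!2

Exception on i=1 caught, loop continues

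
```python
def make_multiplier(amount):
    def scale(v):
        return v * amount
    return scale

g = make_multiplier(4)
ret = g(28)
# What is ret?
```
112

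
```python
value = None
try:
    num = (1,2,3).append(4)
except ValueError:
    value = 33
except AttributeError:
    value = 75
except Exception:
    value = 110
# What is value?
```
75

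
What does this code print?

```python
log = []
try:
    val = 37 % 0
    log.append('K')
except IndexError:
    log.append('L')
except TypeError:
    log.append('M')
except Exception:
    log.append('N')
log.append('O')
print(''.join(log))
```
NO

ZeroDivisionError not specifically caught, falls to Exception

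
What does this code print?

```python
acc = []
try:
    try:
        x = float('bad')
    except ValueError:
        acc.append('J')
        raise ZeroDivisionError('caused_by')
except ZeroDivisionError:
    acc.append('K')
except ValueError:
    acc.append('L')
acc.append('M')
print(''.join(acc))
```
JKM

ZeroDivisionError raised and caught, original ValueError not re-raised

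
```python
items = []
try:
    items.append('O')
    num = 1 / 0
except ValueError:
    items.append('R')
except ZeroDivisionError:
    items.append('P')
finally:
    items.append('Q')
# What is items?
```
['O', 'P', 'Q']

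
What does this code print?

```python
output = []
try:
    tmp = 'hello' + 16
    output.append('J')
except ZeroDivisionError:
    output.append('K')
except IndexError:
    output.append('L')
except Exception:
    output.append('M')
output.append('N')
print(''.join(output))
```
MN

TypeError not specifically caught, falls to Exception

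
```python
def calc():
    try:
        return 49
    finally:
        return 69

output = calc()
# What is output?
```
69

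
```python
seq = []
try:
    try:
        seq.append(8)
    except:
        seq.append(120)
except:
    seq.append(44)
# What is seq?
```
[8]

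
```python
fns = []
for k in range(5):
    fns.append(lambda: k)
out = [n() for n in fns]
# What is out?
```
[4, 4, 4, 4, 4]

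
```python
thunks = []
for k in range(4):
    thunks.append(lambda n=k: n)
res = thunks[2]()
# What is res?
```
2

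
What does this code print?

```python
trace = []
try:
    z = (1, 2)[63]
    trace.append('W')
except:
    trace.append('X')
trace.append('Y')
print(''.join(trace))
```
XY

Exception raised in try, caught by bare except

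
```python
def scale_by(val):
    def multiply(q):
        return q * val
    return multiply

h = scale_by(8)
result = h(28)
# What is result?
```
224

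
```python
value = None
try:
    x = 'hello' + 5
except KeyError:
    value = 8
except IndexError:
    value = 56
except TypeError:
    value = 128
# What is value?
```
128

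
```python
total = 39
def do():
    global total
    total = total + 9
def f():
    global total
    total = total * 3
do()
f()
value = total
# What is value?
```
144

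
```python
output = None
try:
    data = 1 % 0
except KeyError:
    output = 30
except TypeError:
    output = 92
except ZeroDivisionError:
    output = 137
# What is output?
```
137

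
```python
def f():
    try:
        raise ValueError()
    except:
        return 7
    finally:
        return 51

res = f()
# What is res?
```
51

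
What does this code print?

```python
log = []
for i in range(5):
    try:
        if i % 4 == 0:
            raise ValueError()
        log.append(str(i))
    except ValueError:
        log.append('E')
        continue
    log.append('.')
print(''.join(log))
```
E1.2.3.E

continue in except skips rest of loop body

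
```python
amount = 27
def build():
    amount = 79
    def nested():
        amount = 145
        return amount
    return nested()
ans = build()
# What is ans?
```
145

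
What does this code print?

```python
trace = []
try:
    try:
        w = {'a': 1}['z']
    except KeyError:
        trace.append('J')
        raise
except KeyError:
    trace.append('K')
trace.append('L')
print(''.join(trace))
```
JKL

raise without argument re-raises current exception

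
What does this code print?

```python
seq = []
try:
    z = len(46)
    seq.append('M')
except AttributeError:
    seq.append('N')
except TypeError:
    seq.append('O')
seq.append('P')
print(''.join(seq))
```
OP

TypeError is caught by its specific handler, not AttributeError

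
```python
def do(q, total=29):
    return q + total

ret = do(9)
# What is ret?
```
38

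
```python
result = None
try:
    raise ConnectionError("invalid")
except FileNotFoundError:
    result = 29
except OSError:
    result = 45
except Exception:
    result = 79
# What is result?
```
45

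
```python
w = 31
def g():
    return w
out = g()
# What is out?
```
31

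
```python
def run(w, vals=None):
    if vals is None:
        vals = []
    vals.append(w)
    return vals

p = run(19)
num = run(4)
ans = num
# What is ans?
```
[4]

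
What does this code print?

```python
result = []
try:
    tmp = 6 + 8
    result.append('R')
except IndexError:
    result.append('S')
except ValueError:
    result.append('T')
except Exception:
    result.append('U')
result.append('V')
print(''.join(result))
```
RV

No exception, try block completes normally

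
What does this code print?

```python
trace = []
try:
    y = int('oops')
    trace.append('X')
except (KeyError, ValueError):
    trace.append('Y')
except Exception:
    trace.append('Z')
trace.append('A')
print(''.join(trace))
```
YA

ValueError matches tuple containing it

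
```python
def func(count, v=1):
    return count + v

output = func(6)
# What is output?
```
7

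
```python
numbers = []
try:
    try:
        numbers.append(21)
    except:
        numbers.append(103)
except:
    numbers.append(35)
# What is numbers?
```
[21]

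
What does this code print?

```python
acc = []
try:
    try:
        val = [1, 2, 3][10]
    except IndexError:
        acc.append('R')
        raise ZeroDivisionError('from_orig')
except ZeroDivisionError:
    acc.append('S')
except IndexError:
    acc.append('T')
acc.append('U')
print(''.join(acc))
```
RSU

ZeroDivisionError raised and caught, original IndexError not re-raised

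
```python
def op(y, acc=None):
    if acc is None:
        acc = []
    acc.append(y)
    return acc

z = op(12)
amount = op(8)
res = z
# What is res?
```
[12]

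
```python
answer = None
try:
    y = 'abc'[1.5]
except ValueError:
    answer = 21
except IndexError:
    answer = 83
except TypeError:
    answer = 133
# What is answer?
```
133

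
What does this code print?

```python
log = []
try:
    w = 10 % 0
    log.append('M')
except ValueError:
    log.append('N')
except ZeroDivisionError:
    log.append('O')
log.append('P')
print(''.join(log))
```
OP

ZeroDivisionError is caught by its specific handler, not ValueError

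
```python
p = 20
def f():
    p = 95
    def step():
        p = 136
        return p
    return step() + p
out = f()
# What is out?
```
231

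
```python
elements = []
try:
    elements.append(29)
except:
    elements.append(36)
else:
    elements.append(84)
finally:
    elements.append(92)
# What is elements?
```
[29, 84, 92]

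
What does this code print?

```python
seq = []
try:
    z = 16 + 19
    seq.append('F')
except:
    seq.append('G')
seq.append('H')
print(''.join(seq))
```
FH

No exception, try block completes normally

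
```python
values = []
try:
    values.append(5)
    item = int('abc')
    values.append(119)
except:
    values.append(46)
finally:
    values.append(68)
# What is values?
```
[5, 46, 68]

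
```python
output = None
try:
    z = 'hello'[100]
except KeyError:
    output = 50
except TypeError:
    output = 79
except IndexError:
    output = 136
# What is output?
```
136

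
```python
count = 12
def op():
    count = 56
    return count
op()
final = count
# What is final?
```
12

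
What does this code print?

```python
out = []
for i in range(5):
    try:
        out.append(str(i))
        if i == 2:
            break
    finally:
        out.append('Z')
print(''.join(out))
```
0Z1Z2Z

finally runs even when breaking out of loop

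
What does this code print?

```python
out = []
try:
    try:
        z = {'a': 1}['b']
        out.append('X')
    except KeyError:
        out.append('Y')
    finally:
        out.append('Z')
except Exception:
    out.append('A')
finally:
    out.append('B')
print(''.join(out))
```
YZB

Both finally blocks run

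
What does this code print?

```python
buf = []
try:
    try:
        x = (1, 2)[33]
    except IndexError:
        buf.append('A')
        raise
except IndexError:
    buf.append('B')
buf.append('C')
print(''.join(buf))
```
ABC

raise without argument re-raises current exception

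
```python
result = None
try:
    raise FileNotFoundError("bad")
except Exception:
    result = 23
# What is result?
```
23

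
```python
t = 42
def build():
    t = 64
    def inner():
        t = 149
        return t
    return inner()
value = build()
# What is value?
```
149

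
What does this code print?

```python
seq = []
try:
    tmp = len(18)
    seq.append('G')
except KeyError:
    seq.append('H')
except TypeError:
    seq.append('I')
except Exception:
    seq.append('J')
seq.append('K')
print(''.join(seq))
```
IK

TypeError matches before generic Exception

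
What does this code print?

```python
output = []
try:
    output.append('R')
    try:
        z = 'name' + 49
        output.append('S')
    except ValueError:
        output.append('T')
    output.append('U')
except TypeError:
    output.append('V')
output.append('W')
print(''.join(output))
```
RVW

Inner handler doesn't match, propagates to outer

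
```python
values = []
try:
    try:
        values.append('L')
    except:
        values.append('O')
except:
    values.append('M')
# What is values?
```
['L']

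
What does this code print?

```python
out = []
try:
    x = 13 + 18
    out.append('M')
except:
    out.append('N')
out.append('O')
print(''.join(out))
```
MO

No exception, try block completes normally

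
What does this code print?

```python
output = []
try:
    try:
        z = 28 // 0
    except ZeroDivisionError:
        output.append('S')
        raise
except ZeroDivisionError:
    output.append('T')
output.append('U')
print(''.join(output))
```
STU

raise without argument re-raises current exception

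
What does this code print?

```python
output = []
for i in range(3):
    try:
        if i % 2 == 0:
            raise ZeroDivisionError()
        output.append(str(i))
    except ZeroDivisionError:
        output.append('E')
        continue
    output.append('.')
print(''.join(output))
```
E1.E

continue in except skips rest of loop body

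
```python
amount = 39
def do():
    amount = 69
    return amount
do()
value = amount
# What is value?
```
39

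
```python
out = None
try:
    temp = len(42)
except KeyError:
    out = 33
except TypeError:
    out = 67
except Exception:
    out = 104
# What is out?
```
67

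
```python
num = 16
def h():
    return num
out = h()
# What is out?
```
16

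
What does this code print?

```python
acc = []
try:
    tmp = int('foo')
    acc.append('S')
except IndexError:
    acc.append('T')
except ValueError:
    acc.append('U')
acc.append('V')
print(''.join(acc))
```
UV

ValueError is caught by its specific handler, not IndexError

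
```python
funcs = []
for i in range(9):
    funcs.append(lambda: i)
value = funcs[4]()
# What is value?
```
8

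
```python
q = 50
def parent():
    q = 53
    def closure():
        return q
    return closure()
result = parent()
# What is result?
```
53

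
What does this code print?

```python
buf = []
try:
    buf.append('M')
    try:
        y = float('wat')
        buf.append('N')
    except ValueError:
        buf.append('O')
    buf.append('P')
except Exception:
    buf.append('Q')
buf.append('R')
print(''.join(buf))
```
MOPR

Inner exception caught by inner handler, outer continues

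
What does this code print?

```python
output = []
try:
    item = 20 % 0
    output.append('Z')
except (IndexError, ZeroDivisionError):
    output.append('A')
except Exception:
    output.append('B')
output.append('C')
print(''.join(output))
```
AC

ZeroDivisionError matches tuple containing it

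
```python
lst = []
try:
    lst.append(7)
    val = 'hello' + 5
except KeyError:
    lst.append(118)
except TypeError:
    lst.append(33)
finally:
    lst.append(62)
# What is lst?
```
[7, 33, 62]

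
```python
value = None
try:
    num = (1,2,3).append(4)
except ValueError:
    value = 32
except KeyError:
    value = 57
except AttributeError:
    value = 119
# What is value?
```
119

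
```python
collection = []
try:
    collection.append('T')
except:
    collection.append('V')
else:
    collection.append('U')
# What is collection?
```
['T', 'U']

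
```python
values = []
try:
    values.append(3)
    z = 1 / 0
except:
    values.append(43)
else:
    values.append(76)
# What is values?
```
[3, 43]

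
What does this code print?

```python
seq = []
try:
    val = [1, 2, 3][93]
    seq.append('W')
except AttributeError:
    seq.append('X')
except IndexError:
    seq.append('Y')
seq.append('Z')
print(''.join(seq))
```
YZ

IndexError is caught by its specific handler, not AttributeError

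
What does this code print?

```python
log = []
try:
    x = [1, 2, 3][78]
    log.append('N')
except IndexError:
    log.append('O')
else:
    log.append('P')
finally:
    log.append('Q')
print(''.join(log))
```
OQ

Exception: except runs, else skipped, finally runs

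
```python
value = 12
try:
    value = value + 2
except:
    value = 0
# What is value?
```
14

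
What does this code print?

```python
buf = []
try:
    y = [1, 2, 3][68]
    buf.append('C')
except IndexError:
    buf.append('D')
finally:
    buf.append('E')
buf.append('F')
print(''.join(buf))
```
DEF

finally always runs, even after exception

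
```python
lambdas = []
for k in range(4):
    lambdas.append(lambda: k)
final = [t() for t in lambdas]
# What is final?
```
[3, 3, 3, 3]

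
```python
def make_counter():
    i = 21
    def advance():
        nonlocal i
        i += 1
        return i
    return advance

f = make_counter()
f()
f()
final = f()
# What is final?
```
24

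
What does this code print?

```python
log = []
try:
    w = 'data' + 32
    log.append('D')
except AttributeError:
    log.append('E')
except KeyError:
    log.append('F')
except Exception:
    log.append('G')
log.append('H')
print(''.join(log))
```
GH

TypeError not specifically caught, falls to Exception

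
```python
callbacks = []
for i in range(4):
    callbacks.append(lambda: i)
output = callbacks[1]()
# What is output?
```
3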